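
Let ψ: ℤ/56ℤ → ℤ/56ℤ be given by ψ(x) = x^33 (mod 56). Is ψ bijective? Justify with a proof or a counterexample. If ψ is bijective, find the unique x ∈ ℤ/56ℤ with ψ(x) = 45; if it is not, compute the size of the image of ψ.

15

ψ(2): Repeated squaring mod 56: 2^1 ≡ 2, 2^2 ≡ 2² = 4, 2^4 ≡ 4² = 16, 2^8 ≡ 16² = 256 ≡ 32, 2^16 ≡ 32² = 1024 ≡ 16, 2^32 ≡ 16² = 256 ≡ 32. Since 33 = 32 + 1, 2^33 ≡ 32·2: 32·2 = 64 ≡ 8. So 2^33 ≡ 8 (mod 56).
ψ(4): Repeated squaring mod 56: 4^1 ≡ 4, 4^2 ≡ 4² = 16, 4^4 ≡ 16² = 256 ≡ 32, 4^8 ≡ 32² = 1024 ≡ 16, 4^16 ≡ 16² = 256 ≡ 32, 4^32 ≡ 32² = 1024 ≡ 16. Since 33 = 32 + 1, 4^33 ≡ 16·4: 16·4 = 64 ≡ 8. So 4^33 ≡ 8 (mod 56).
So ψ(2) = ψ(4) = 8 while 2 ≠ 4, hence ψ is not injective, hence not bijective.
Since ψ is not bijective, we determine |image(ψ)|. Computing x^33 mod 56 for each x (by repeated squaring, reducing mod 56 at every step), the values ψ(0), ψ(1), …, ψ(55) are: 0, 1, 8, 27, 8, 13, 48, 7, 8, 1, 48, 43, 48, 13, 0, 15, 8, 41, 8, 27, 48, 21, 8, 15, 48, 1, 48, 27, 0, 29, 8, 55, 8, 41, 48, 35, 8, 29, 48, 15, 48, 41, 0, 43, 8, 13, 8, 55, 48, 49, 8, 43, 48, 29, 48, 55.
The distinct values are {0, 1, 7, 8, 13, 15, 21, 27, 29, 35, 41, 43, 48, 49, 55}; there are 15 of them.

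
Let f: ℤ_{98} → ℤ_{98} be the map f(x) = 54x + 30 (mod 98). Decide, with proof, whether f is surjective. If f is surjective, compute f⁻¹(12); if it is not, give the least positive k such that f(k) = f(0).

Recall: surjectivity means every element of the codomain has a preimage under f.
Since gcd(54, 98) = 2, we have 54x ≡ 0 (mod 2) for all x, so f(x) ≡ 0 (mod 2).
But 1 ≢ 0 (mod 2), so 1 ∈ ℤ_{98} has no preimage. So f is not surjective.
Since f is not surjective, we find the least positive k with f(k) = f(0): this means 54k ≡ 0 (mod 98), i.e. 98 ∣ 54k. Since gcd(54, 98) = 2, dividing through by 2 this holds exactly when 49 ∣ 27k, and as gcd(27, 49) = 1, exactly when 49 ∣ k.
The smallest positive such k is 49.

49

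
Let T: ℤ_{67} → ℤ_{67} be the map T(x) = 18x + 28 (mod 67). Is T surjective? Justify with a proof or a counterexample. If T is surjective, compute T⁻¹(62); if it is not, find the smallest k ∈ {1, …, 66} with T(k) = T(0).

By definition, surjectivity means every element of the codomain has a preimage under T.
Since gcd(18, 67) = 1, 18 is invertible modulo 67. Euclid's algorithm: 67 = 3·18 + 13, 18 = 1·13 + 5, 13 = 2·5 + 3, 5 = 1·3 + 2, 3 = 1·2 + 1; back-substituting gives 1 = 41·18 − 11·67, so 18⁻¹ ≡ 41 (mod 67).
For any y ∈ ℤ_{67}, x = 41(y − 28) mod 67 satisfies T(x) = 18·41(y − 28) + 28 ≡ y (since 18·41 ≡ 1 mod 67). So every y has a preimage.
Hence T is surjective.
Since T is surjective, we compute T⁻¹(62): solve 18x + 28 ≡ 62 (mod 67), i.e. 18x ≡ 34 (mod 67).
Multiplying by 18⁻¹ = 41 gives x ≡ 41·34 = 1394 = 20·67 + 54 ≡ 54 (mod 67).
Check: T(54) = 18·54 + 28 = 1000 = 14·67 + 62 ≡ 62 (mod 67).

54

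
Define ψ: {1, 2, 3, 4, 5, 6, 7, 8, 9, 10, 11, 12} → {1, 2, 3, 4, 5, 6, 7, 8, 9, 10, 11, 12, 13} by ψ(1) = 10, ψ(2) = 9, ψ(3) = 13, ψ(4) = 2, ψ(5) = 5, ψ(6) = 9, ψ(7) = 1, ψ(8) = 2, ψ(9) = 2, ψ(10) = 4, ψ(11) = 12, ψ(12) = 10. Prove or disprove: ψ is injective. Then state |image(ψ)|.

8

ψ(2) = 9 = ψ(6) with 2 ≠ 6, so ψ is not injective.
The image of ψ is {1, 2, 4, 5, 9, 10, 12, 13}, which has 8 elements.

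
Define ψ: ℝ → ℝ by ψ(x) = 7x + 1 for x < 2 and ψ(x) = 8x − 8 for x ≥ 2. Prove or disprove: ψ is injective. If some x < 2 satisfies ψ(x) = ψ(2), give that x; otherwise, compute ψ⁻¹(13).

Both pieces are strictly increasing (slopes 7 and 8), so each is injective on its own interval.
The left piece maps (−∞, 2) onto (−∞, 15); the right piece maps [2, ∞) onto [8, ∞).
These images overlap. In particular ψ(2) = 8 (right piece), and solving 7x + 1 = 8 on the left piece gives x = 1 < 2.
So ψ(1) = ψ(2) with 1 ≠ 2, and ψ is not injective. This x = 1 is the requested value below 2.

1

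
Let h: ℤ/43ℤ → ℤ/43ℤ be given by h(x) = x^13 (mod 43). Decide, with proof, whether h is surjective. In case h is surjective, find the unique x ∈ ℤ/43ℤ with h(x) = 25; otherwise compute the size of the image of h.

14

Since 43 is prime, the nonzero elements of ℤ/43ℤ form a cyclic group of order 42.
As gcd(13, 42) = 1, raising to the 13th power is a bijection on this group: if x_1^13 ≡ x_2^13 then (x_1x_2^{−1})^13 = 1, and the only element of order dividing gcd(13, 42) = 1 is 1, so x_1 = x_2.
With h(0) = 0 this makes h injective on all of ℤ/43ℤ, hence bijective (finite equal-size domain and codomain). In particular h is surjective.
Since h is surjective, we find the preimage of 25. The inverse of x ↦ x^13 on (ℤ/43ℤ)^× is x ↦ x^13, because 13·13 = 169 = 4·42 + 1 ≡ 1 (mod 42) and x^{42} = 1 for x ≠ 0 (Fermat). So h⁻¹(25) = 25^13 mod 43.
Repeated squaring mod 43: 25^1 ≡ 25, 25^2 ≡ 25² = 625 ≡ 23, 25^4 ≡ 23² = 529 ≡ 13, 25^8 ≡ 13² = 169 ≡ 40. Since 13 = 8 + 4 + 1, 25^13 ≡ 40·13·25: 40·13 = 520 ≡ 4, then 4·25 = 100 ≡ 14. So 25^13 ≡ 14 (mod 43).
Hence h⁻¹(25) = 14.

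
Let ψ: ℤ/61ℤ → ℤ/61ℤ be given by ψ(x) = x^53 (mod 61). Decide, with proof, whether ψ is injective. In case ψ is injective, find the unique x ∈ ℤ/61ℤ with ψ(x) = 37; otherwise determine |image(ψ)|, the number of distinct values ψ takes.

8

Since 61 is prime, the nonzero elements of ℤ/61ℤ form a cyclic group of order 60.
As gcd(53, 60) = 1, raising to the 53rd power is a bijection on this group: if s^53 ≡ t^53 then (st^{−1})^53 = 1, and the only element of order dividing gcd(53, 60) = 1 is 1, so s = t.
With ψ(0) = 0 this makes ψ injective on all of ℤ/61ℤ, hence bijective (finite equal-size domain and codomain). In particular ψ is injective.
Since ψ is injective, we find the preimage of 37. The inverse of x ↦ x^53 on (ℤ/61ℤ)^× is x ↦ x^17, because 53·17 = 901 = 15·60 + 1 ≡ 1 (mod 60) and x^{60} = 1 for x ≠ 0 (Fermat). So ψ⁻¹(37) = 37^17 mod 61.
Repeated squaring mod 61: 37^1 ≡ 37, 37^2 ≡ 37² = 1369 ≡ 27, 37^4 ≡ 27² = 729 ≡ 58, 37^8 ≡ 58² = 3364 ≡ 9, 37^16 ≡ 9² = 81 ≡ 20. Since 17 = 16 + 1, 37^17 ≡ 20·37: 20·37 = 740 ≡ 8. So 37^17 ≡ 8 (mod 61).
Hence ψ⁻¹(37) = 8.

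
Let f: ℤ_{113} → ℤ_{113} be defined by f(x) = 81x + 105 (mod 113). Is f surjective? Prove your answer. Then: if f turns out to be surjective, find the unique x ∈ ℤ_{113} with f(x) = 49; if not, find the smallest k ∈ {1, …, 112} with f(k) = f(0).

Since gcd(81, 113) = 1, 81 is invertible modulo 113. Euclid's algorithm: 113 = 1·81 + 32, 81 = 2·32 + 17, 32 = 1·17 + 15, 17 = 1·15 + 2, 15 = 7·2 + 1; back-substituting gives 1 = 60·81 − 43·113, so 81⁻¹ ≡ 60 (mod 113).
For any y ∈ ℤ_{113}, x = 60(y − 105) mod 113 satisfies f(x) = 81·60(y − 105) + 105 ≡ y (since 81·60 ≡ 1 mod 113). So every y has a preimage.
So f is surjective.
Since f is surjective, we find f⁻¹(49): we need 81x ≡ 49 − 105 ≡ 57 (mod 113). Using 81⁻¹ = 60: x ≡ 60·57 = 3420 = 30·113 + 30, so x = 30.
Check: f(30) = 81·30 + 105 = 2535 = 22·113 + 49 ≡ 49 (mod 113).

30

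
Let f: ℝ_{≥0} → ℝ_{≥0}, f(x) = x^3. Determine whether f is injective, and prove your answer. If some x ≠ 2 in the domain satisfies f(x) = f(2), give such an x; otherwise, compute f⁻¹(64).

4

On ℝ_{≥0}, x ↦ x^3 is strictly increasing, so f(a) = f(b) forces a = b. Thus f is injective.
Since x ↦ x^3 is strictly increasing on ℝ_{≥0}, it is injective there, so no x ≠ 2 in the domain has f(x) = f(2). We therefore compute f⁻¹(64) = 64^{1/3} = 4 (indeed 4^3 = 64).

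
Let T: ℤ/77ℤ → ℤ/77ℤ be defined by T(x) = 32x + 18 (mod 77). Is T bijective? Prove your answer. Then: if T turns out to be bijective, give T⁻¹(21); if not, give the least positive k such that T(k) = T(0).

41

If T(x_1) = T(x_2), then 32x_1 ≡ 32x_2 (mod 77). Because gcd(32, 77) = 1, we may cancel 32 to get x_1 ≡ x_2 (mod 77).
We now compute 32⁻¹ mod 77 explicitly. Euclid's algorithm: 77 = 2·32 + 13, 32 = 2·13 + 6, 13 = 2·6 + 1; back-substituting gives 1 = 65·32 − 27·77, so 32⁻¹ ≡ 65 (mod 77).
For any y ∈ ℤ/77ℤ, x = 65(y − 18) mod 77 satisfies T(x) = 32·65(y − 18) + 18 ≡ y (since 32·65 ≡ 1 mod 77). So every y has a preimage.
Therefore T is bijective.
Since T is bijective, we find T⁻¹(21): we need 32x ≡ 21 − 18 ≡ 3 (mod 77). Using 32⁻¹ = 65: x ≡ 65·3 = 195 = 2·77 + 41, so x = 41.
Check: T(41) = 32·41 + 18 = 1330 = 17·77 + 21 ≡ 21 (mod 77).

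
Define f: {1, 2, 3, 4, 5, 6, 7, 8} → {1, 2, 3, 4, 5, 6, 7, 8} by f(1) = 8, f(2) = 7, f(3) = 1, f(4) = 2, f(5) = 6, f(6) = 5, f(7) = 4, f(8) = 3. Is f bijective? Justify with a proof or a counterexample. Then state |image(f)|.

8

The values 8, 7, 1, 2, 6, 5, 4, 3 are a permutation of {1, 2, 3, 4, 5, 6, 7, 8}: each element appears exactly once.
So f is injective and surjective, hence bijective.
The image of f is {1, 2, 3, 4, 5, 6, 7, 8}, which has 8 elements.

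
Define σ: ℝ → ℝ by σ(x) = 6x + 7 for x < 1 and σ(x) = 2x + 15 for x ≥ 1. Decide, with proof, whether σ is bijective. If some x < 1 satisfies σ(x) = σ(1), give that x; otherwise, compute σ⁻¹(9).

1/3

Both pieces are strictly increasing (slopes 6 and 2), so each is injective on its own interval.
The left piece maps (−∞, 1) onto (−∞, 13); the right piece maps [1, ∞) onto [17, ∞).
The images leave a gap (13 has no preimage), so σ is not surjective, hence not bijective.
Because the two images are disjoint, no x < 1 has σ(x) = σ(1), so we compute σ⁻¹(9): 9 lies in (−∞, 13), so solve 6x + 7 = 9: x = (9 − 7)/6 = 1/3.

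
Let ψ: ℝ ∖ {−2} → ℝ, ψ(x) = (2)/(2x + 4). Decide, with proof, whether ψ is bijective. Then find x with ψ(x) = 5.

-9/5

If ψ(x) = 0, cross-multiplying gives 2(2) = 0(2x + 4), which simplifies to 4 = 0 — false.  So 0 has no preimage and ψ is not surjective.
Hence ψ is not bijective.
Solving ψ(x) = 5: cross-multiplying gives 2 = 5(2x + 4), which rearranges to −10x = 18, so x = −9/5.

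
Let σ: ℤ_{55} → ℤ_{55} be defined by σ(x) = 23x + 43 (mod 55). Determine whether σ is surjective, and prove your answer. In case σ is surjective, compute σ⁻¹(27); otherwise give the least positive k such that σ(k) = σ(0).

28

Recall that σ is surjective if every y in the codomain equals σ(x) for some x in the domain.
Since gcd(23, 55) = 1, 23 is invertible modulo 55. Euclid's algorithm: 55 = 2·23 + 9, 23 = 2·9 + 5, 9 = 1·5 + 4, 5 = 1·4 + 1; back-substituting gives 1 = 12·23 − 5·55, so 23⁻¹ ≡ 12 (mod 55).
Then y ↦ 12(y − 43) is a two-sided inverse to σ, so every y ∈ ℤ_{55} has a preimage.
So σ is surjective.
Since σ is surjective, we find σ⁻¹(27): we need 23x ≡ 27 − 43 ≡ 39 (mod 55). Using 23⁻¹ = 12: x ≡ 12·39 = 468 = 8·55 + 28, so x = 28.
Check: σ(28) = 23·28 + 43 = 687 = 12·55 + 27 ≡ 27 (mod 55).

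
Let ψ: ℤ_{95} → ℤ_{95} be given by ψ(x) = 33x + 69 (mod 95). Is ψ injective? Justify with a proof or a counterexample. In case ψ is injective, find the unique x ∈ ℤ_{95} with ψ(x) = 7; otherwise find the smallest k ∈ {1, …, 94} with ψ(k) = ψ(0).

By definition, ψ is injective when ψ(s) = ψ(t) forces s = t.
If ψ(s) = ψ(t), then 33s ≡ 33t (mod 95). Because gcd(33, 95) = 1, we may cancel 33 to get s ≡ t (mod 95).
Hence ψ is injective.
We now compute 33⁻¹ mod 95 explicitly. Euclid's algorithm: 95 = 2·33 + 29, 33 = 1·29 + 4, 29 = 7·4 + 1; back-substituting gives 1 = 72·33 − 25·95, so 33⁻¹ ≡ 72 (mod 95).
Since ψ is injective, we find ψ⁻¹(7): we need 33x ≡ 7 − 69 ≡ 33 (mod 95). Using 33⁻¹ = 72: x ≡ 72·33 = 2376 = 25·95 + 1, so x = 1.
Check: ψ(1) = 33·1 + 69 = 102 = 1·95 + 7 ≡ 7 (mod 95).

1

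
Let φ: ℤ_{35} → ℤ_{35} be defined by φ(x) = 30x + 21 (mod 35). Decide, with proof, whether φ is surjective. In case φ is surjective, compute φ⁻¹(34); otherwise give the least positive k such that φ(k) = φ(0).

Recall: φ is surjective if every y in the codomain equals φ(x) for some x in the domain.
Since gcd(30, 35) = 5, we have 30x ≡ 0 (mod 5) for all x, so φ(x) ≡ 1 (mod 5).
But 0 ≢ 1 (mod 5), so 0 ∈ ℤ_{35} has no preimage. Thus φ is not surjective.
Since φ is not surjective, we find the least positive k with φ(k) = φ(0): this means 30k ≡ 0 (mod 35), i.e. 35 ∣ 30k. Since gcd(30, 35) = 5, dividing through by 5 this holds exactly when 7 ∣ 6k, and as gcd(6, 7) = 1, exactly when 7 ∣ k.
The smallest positive such k is 7.

7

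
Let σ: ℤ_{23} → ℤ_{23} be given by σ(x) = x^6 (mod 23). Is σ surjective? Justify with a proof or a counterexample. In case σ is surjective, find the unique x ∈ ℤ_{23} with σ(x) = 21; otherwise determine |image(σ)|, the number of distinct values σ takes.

12

σ(11): Repeated squaring mod 23: 11^1 ≡ 11, 11^2 ≡ 11² = 121 ≡ 6, 11^4 ≡ 6² = 36 ≡ 13. Since 6 = 4 + 2, 11^6 ≡ 13·6: 13·6 = 78 ≡ 9. So 11^6 ≡ 9 (mod 23).
σ(12): Repeated squaring mod 23: 12^1 ≡ 12, 12^2 ≡ 12² = 144 ≡ 6, 12^4 ≡ 6² = 36 ≡ 13. Since 6 = 4 + 2, 12^6 ≡ 13·6: 13·6 = 78 ≡ 9. So 12^6 ≡ 9 (mod 23).
So σ(11) = σ(12) = 9 while 11 ≠ 12, therefore σ is not injective.
A non-injective map from the 23-element set ℤ_{23} to itself takes at most 22 distinct values, so it cannot be surjective. So σ is not surjective.
Since σ is not surjective, we determine |image(σ)|. Computing x^6 mod 23 for each x (by repeated squaring, reducing mod 23 at every step), the values σ(0), σ(1), …, σ(22) are: 0, 1, 18, 16, 2, 8, 12, 4, 13, 3, 6, 9, 9, 6, 3, 13, 4, 12, 8, 2, 16, 18, 1.
The distinct values are {0, 1, 2, 3, 4, 6, 8, 9, 12, 13, 16, 18}; there are 12 of them.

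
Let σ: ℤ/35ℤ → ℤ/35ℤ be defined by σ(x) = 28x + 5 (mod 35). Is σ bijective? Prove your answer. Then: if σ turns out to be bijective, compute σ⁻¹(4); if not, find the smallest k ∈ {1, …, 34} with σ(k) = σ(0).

5

We have gcd(28, 35) = 7 > 1. Taking u = 0 and v = 5: σ(0) = 5 and σ(5) = 28·5 + 5 = 145 ≡ 5 (mod 35).
So σ(0) = σ(5) while 0 ≠ 5, thus σ is not injective, hence not bijective.
Since σ is not bijective, we find the least positive k with σ(k) = σ(0): this means 28k ≡ 0 (mod 35), i.e. 35 ∣ 28k. Since gcd(28, 35) = 7, dividing through by 7 this holds exactly when 5 ∣ 4k, and as gcd(4, 5) = 1, exactly when 5 ∣ k.
The smallest positive such k is 5.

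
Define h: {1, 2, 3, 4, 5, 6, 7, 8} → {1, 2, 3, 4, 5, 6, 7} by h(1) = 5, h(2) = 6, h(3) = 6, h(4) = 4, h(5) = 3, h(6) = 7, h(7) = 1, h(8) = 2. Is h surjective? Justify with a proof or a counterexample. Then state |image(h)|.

7

Every element of the codomain has a preimage: 1 = h(7), 2 = h(8), 3 = h(5), 4 = h(4), 5 = h(1), 6 = h(2), 7 = h(6).
Hence h is surjective.
The image of h is {1, 2, 3, 4, 5, 6, 7}, which has 7 elements.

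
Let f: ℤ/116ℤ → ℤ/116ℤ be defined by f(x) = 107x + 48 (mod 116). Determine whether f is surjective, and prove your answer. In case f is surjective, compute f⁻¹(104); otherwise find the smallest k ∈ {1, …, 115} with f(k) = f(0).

84

By definition, f is surjective if every y in the codomain equals f(x) for some x in the domain.
Since gcd(107, 116) = 1, 107 is invertible modulo 116. Euclid's algorithm: 116 = 1·107 + 9, 107 = 11·9 + 8, 9 = 1·8 + 1; back-substituting gives 1 = 103·107 − 95·116, so 107⁻¹ ≡ 103 (mod 116).
For any y ∈ ℤ/116ℤ, x = 103(y − 48) mod 116 satisfies f(x) = 107·103(y − 48) + 48 ≡ y (since 107·103 ≡ 1 mod 116). So every y has a preimage.
So f is surjective.
Since f is surjective, we compute f⁻¹(104): solve 107x + 48 ≡ 104 (mod 116), i.e. 107x ≡ 56 (mod 116).
Multiplying by 107⁻¹ = 103 gives x ≡ 103·56 = 5768 = 49·116 + 84 ≡ 84 (mod 116).
Check: f(84) = 107·84 + 48 = 9036 = 77·116 + 104 ≡ 104 (mod 116).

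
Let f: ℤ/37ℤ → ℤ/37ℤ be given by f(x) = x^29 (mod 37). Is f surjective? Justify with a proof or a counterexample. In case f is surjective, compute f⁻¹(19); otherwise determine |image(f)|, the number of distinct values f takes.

Since 37 is prime, the nonzero elements of ℤ/37ℤ form a cyclic group of order 36.
As gcd(29, 36) = 1, raising to the 29th power is a bijection on this group: if a^29 ≡ b^29 then (ab^{−1})^29 = 1, and the only element of order dividing gcd(29, 36) = 1 is 1, so a = b.
With f(0) = 0 this makes f injective on all of ℤ/37ℤ, hence bijective (finite equal-size domain and codomain). In particular f is surjective.
Since f is surjective, we find the preimage of 19. The inverse of x ↦ x^29 on (ℤ/37ℤ)^× is x ↦ x^5, because 29·5 = 145 = 4·36 + 1 ≡ 1 (mod 36) and x^{36} = 1 for x ≠ 0 (Fermat). So f⁻¹(19) = 19^5 mod 37.
Repeated squaring mod 37: 19^1 ≡ 19, 19^2 ≡ 19² = 361 ≡ 28, 19^4 ≡ 28² = 784 ≡ 7. Since 5 = 4 + 1, 19^5 ≡ 7·19: 7·19 = 133 ≡ 22. So 19^5 ≡ 22 (mod 37).
Hence f⁻¹(19) = 22.

22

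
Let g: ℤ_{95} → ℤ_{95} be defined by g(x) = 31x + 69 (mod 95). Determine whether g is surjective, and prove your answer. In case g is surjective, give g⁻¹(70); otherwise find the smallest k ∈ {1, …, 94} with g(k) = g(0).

46

Recall: surjectivity means every element of the codomain has a preimage under g.
Since gcd(31, 95) = 1, 31 is invertible modulo 95. Euclid's algorithm: 95 = 3·31 + 2, 31 = 15·2 + 1; back-substituting gives 1 = 46·31 − 15·95, so 31⁻¹ ≡ 46 (mod 95).
For any y ∈ ℤ_{95}, x = 46(y − 69) mod 95 satisfies g(x) = 31·46(y − 69) + 69 ≡ y (since 31·46 ≡ 1 mod 95). So every y has a preimage.
Therefore g is surjective.
Since g is surjective, we compute g⁻¹(70): solve 31x + 69 ≡ 70 (mod 95), i.e. 31x ≡ 1 (mod 95).
Multiplying by 31⁻¹ = 46 gives x ≡ 46·1 = 46 ≡ 46 (mod 95).
Check: g(46) = 31·46 + 69 = 1495 = 15·95 + 70 ≡ 70 (mod 95).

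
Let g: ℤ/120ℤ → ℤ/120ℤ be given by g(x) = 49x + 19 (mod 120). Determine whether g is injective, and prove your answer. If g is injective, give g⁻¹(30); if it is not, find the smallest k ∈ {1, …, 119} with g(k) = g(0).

Suppose g(u) = g(v) in ℤ/120ℤ. Then 49u + 19 ≡ 49v + 19 (mod 120), hence 49(u − v) ≡ 0 (mod 120).
Since gcd(49, 120) = 1, 49 is invertible modulo 120, therefore u − v ≡ 0 (mod 120), i.e. u = v.
Thus g is injective.
We now compute 49⁻¹ mod 120 explicitly. Euclid's algorithm: 120 = 2·49 + 22, 49 = 2·22 + 5, 22 = 4·5 + 2, 5 = 2·2 + 1; back-substituting gives 1 = 49·49 − 20·120, so 49⁻¹ ≡ 49 (mod 120).
Since g is injective, we compute g⁻¹(30): solve 49x + 19 ≡ 30 (mod 120), i.e. 49x ≡ 11 (mod 120).
Multiplying by 49⁻¹ = 49 gives x ≡ 49·11 = 539 = 4·120 + 59 ≡ 59 (mod 120).
Check: g(59) = 49·59 + 19 = 2910 = 24·120 + 30 ≡ 30 (mod 120).

59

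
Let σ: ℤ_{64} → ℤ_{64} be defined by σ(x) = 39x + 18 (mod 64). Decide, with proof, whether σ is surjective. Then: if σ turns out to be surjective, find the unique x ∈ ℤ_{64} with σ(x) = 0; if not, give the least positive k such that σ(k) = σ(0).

Recall: surjectivity means every element of the codomain has a preimage under σ.
Since gcd(39, 64) = 1, 39 is invertible modulo 64. Euclid's algorithm: 64 = 1·39 + 25, 39 = 1·25 + 14, 25 = 1·14 + 11, 14 = 1·11 + 3, 11 = 3·3 + 2, 3 = 1·2 + 1; back-substituting gives 1 = 23·39 − 14·64, so 39⁻¹ ≡ 23 (mod 64).
Then y ↦ 23(y − 18) is a two-sided inverse to σ, so every y ∈ ℤ_{64} has a preimage.
Thus σ is surjective.
Since σ is surjective, we compute σ⁻¹(0): solve 39x + 18 ≡ 0 (mod 64), i.e. 39x ≡ 46 (mod 64).
Multiplying by 39⁻¹ = 23 gives x ≡ 23·46 = 1058 = 16·64 + 34 ≡ 34 (mod 64).
Check: σ(34) = 39·34 + 18 = 1344 = 21·64 + 0 ≡ 0 (mod 64).

34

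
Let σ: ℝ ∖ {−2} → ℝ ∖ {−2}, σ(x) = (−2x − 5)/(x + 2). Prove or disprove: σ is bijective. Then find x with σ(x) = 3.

-11/5

Suppose σ(a) = σ(b). Cross-multiplying: (−2a − 5)(b + 2) = (−2b − 5)(a + 2).
Expanding both sides and cancelling the symmetric terms leaves 1·(a − b) = 0. Since 1 ≠ 0, a = b. Hence σ is injective.
For any y ≠ −2, solving y(x + 2) = −2x − 5 for x gives a well-defined x ≠ −2. So σ is surjective.
So σ is bijective.
Solving σ(x) = 3: cross-multiplying gives −2x − 5 = 3(x + 2), which rearranges to −5x = 11, so x = −11/5.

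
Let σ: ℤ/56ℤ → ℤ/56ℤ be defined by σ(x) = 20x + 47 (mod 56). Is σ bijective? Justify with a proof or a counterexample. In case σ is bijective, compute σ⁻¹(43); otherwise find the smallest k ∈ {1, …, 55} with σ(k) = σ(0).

We have gcd(20, 56) = 4 > 1. Taking a = 0 and b = 14: σ(0) = 47 and σ(14) = 20·14 + 47 = 327 ≡ 47 (mod 56).
So σ(0) = σ(14) while 0 ≠ 14, thus σ is not injective, hence not bijective.
Since σ is not bijective, we find the least positive k with σ(k) = σ(0): this means 20k ≡ 0 (mod 56), i.e. 56 ∣ 20k. Since gcd(20, 56) = 4, dividing through by 4 this holds exactly when 14 ∣ 5k, and as gcd(5, 14) = 1, exactly when 14 ∣ k.
The smallest positive such k is 14.

14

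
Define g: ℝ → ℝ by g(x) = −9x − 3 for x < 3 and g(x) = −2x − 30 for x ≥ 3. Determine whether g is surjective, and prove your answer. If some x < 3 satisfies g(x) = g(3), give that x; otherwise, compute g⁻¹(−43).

Both pieces are strictly decreasing (slopes −9 and −2), so each is injective on its own interval.
The left piece maps (−∞, 3) onto (−30, ∞); the right piece maps [3, ∞) onto (−∞, −36].
The union (−30, ∞) ∪ (−∞, −36] omits the interval between −30 and −36; in particular −30 has no preimage. So g is not surjective.
Because the two images are disjoint, no x < 3 has g(x) = g(3), so we compute g⁻¹(−43): −43 lies in (−∞, −36], so solve −2x − 30 = −43: x = (−43 + 30)/(−2) = 13/2.

13/2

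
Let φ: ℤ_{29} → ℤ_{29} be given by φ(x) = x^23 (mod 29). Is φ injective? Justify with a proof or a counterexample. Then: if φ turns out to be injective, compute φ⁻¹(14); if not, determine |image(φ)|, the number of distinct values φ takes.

8

Since 29 is prime, the nonzero elements of ℤ_{29} form a cyclic group of order 28.
As gcd(23, 28) = 1, raising to the 23rd power is a bijection on this group: if a^23 ≡ b^23 then (ab^{−1})^23 = 1, and the only element of order dividing gcd(23, 28) = 1 is 1, so a = b.
With φ(0) = 0 this makes φ injective on all of ℤ_{29}, hence bijective (finite equal-size domain and codomain). In particular φ is injective.
Since φ is injective, we find the preimage of 14. The inverse of x ↦ x^23 on (ℤ_{29})^× is x ↦ x^11, because 23·11 = 253 = 9·28 + 1 ≡ 1 (mod 28) and x^{28} = 1 for x ≠ 0 (Fermat). So φ⁻¹(14) = 14^11 mod 29.
Repeated squaring mod 29: 14^1 ≡ 14, 14^2 ≡ 14² = 196 ≡ 22, 14^4 ≡ 22² = 484 ≡ 20, 14^8 ≡ 20² = 400 ≡ 23. Since 11 = 8 + 2 + 1, 14^11 ≡ 23·22·14: 23·22 = 506 ≡ 13, then 13·14 = 182 ≡ 8. So 14^11 ≡ 8 (mod 29).
Hence φ⁻¹(14) = 8.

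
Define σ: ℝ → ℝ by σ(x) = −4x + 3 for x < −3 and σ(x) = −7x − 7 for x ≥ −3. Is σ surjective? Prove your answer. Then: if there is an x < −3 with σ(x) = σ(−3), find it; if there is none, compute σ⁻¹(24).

-21/4

Both pieces are strictly decreasing (slopes −4 and −7), so each is injective on its own interval.
The left piece maps (−∞, −3) onto (15, ∞); the right piece maps [−3, ∞) onto (−∞, 14].
The union (15, ∞) ∪ (−∞, 14] omits the interval between 15 and 14; in particular 15 has no preimage. So σ is not surjective.
Because the two images are disjoint, no x < −3 has σ(x) = σ(−3), so we compute σ⁻¹(24): 24 lies in (15, ∞), so solve −4x + 3 = 24: x = (24 − 3)/(−4) = −21/4.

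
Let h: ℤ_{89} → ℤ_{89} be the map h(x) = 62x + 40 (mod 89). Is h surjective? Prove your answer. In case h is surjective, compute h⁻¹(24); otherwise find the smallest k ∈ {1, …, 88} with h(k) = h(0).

Since gcd(62, 89) = 1, 62 is invertible modulo 89. Euclid's algorithm: 89 = 1·62 + 27, 62 = 2·27 + 8, 27 = 3·8 + 3, 8 = 2·3 + 2, 3 = 1·2 + 1; back-substituting gives 1 = 56·62 − 39·89, so 62⁻¹ ≡ 56 (mod 89).
Then y ↦ 56(y − 40) is a two-sided inverse to h, so every y ∈ ℤ_{89} has a preimage.
Thus h is surjective.
Since h is surjective, we compute h⁻¹(24): solve 62x + 40 ≡ 24 (mod 89), i.e. 62x ≡ 73 (mod 89).
Multiplying by 62⁻¹ = 56 gives x ≡ 56·73 = 4088 = 45·89 + 83 ≡ 83 (mod 89).
Check: h(83) = 62·83 + 40 = 5186 = 58·89 + 24 ≡ 24 (mod 89).

83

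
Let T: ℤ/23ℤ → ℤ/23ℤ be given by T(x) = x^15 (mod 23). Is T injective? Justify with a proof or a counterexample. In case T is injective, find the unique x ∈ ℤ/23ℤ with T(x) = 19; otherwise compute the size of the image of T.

Since 23 is prime, the nonzero elements of ℤ/23ℤ form a cyclic group of order 22.
As gcd(15, 22) = 1, raising to the 15th power is a bijection on this group: if a^15 ≡ b^15 then (ab^{−1})^15 = 1, and the only element of order dividing gcd(15, 22) = 1 is 1, so a = b.
With T(0) = 0 this makes T injective on all of ℤ/23ℤ, hence bijective (finite equal-size domain and codomain). In particular T is injective.
Since T is injective, we find the preimage of 19. The inverse of x ↦ x^15 on (ℤ/23ℤ)^× is x ↦ x^3, because 15·3 = 45 = 2·22 + 1 ≡ 1 (mod 22) and x^{22} = 1 for x ≠ 0 (Fermat). So T⁻¹(19) = 19^3 mod 23.
Repeated squaring mod 23: 19^1 ≡ 19, 19^2 ≡ 19² = 361 ≡ 16. Since 3 = 2 + 1, 19^3 ≡ 16·19: 16·19 = 304 ≡ 5. So 19^3 ≡ 5 (mod 23).
Hence T⁻¹(19) = 5.

5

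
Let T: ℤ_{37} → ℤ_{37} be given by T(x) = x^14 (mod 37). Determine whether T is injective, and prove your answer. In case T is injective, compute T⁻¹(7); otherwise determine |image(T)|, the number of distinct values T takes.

19

T(18): Repeated squaring mod 37: 18^1 ≡ 18, 18^2 ≡ 18² = 324 ≡ 28, 18^4 ≡ 28² = 784 ≡ 7, 18^8 ≡ 7² = 49 ≡ 12. Since 14 = 8 + 4 + 2, 18^14 ≡ 12·7·28: 12·7 = 84 ≡ 10, then 10·28 = 280 ≡ 21. So 18^14 ≡ 21 (mod 37).
T(19): Repeated squaring mod 37: 19^1 ≡ 19, 19^2 ≡ 19² = 361 ≡ 28, 19^4 ≡ 28² = 784 ≡ 7, 19^8 ≡ 7² = 49 ≡ 12. Since 14 = 8 + 4 + 2, 19^14 ≡ 12·7·28: 12·7 = 84 ≡ 10, then 10·28 = 280 ≡ 21. So 19^14 ≡ 21 (mod 37).
So T(18) = T(19) = 21 while 18 ≠ 19, so T is not injective.
Since T is not injective, we determine |image(T)|. Computing x^14 mod 37 for each x (by repeated squaring, reducing mod 37 at every step), the values T(0), T(1), …, T(36) are: 0, 1, 30, 16, 12, 28, 36, 9, 27, 34, 26, 10, 7, 25, 11, 4, 33, 3, 21, 21, 3, 33, 4, 11, 25, 7, 10, 26, 34, 27, 9, 36, 28, 12, 16, 30, 1.
The distinct values are {0, 1, 3, 4, 7, 9, 10, 11, 12, 16, 21, 25, 26, 27, 28, 30, 33, 34, 36}; there are 19 of them.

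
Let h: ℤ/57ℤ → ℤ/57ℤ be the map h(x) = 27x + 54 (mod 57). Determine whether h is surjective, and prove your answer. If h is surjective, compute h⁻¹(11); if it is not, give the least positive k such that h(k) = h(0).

Since gcd(27, 57) = 3, we have 27x ≡ 0 (mod 3) for all x, so h(x) ≡ 0 (mod 3).
But 1 ≢ 0 (mod 3), so 1 ∈ ℤ/57ℤ has no preimage. Thus h is not surjective.
Since h is not surjective, we find the least positive k with h(k) = h(0): this means 27k ≡ 0 (mod 57), i.e. 57 ∣ 27k. Since gcd(27, 57) = 3, dividing through by 3 this holds exactly when 19 ∣ 9k, and as gcd(9, 19) = 1, exactly when 19 ∣ k.
The smallest positive such k is 19.

19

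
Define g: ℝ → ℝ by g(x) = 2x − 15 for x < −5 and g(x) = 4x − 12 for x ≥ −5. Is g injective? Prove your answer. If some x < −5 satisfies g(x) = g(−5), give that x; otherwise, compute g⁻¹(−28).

Both pieces are strictly increasing (slopes 2 and 4), so each is injective on its own interval.
The left piece maps (−∞, −5) onto (−∞, −25); the right piece maps [−5, ∞) onto [−32, ∞).
These images overlap. In particular g(−5) = −32 (right piece), and solving 2x − 15 = −32 on the left piece gives x = −17/2 < −5.
So g(−17/2) = g(−5) with −17/2 ≠ −5, and g is not injective. This x = −17/2 is the requested value below −5.

-17/2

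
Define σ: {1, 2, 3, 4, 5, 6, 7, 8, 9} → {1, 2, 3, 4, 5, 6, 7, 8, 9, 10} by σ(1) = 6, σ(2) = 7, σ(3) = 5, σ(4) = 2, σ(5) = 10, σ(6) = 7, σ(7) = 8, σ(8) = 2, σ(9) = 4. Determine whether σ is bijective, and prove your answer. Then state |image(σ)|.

7

σ(2) = 7 = σ(6) with 2 ≠ 6, so σ is not injective, hence not bijective.
The image of σ is {2, 4, 5, 6, 7, 8, 10}, which has 7 elements.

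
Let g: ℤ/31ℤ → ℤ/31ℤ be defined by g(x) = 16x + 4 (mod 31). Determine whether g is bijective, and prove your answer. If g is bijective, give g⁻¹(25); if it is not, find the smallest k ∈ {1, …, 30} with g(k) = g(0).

11

If g(s) = g(t), then 16s ≡ 16t (mod 31). Because gcd(16, 31) = 1, we may cancel 16 to get s ≡ t (mod 31).
We now compute 16⁻¹ mod 31 explicitly. Euclid's algorithm: 31 = 1·16 + 15, 16 = 1·15 + 1; back-substituting gives 1 = 2·16 − 1·31, so 16⁻¹ ≡ 2 (mod 31).
Then y ↦ 2(y − 4) is a two-sided inverse to g, so every y ∈ ℤ/31ℤ has a preimage.
Thus g is bijective.
Since g is bijective, we find g⁻¹(25): we need 16x ≡ 25 − 4 ≡ 21 (mod 31). Using 16⁻¹ = 2: x ≡ 2·21 = 42 = 1·31 + 11, so x = 11.
Check: g(11) = 16·11 + 4 = 180 = 5·31 + 25 ≡ 25 (mod 31).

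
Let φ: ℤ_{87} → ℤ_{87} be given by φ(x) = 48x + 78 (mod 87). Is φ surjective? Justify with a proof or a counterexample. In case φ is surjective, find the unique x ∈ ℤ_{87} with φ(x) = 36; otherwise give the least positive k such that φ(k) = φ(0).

29

Recall: φ is surjective if every y in the codomain equals φ(x) for some x in the domain.
Since gcd(48, 87) = 3, we have 48x ≡ 0 (mod 3) for all x, so φ(x) ≡ 0 (mod 3).
But 1 ≢ 0 (mod 3), so 1 ∈ ℤ_{87} has no preimage. Therefore φ is not surjective.
Since φ is not surjective, we find the least positive k with φ(k) = φ(0): this means 48k ≡ 0 (mod 87), i.e. 87 ∣ 48k. Since gcd(48, 87) = 3, dividing through by 3 this holds exactly when 29 ∣ 16k, and as gcd(16, 29) = 1, exactly when 29 ∣ k.
The smallest positive such k is 29.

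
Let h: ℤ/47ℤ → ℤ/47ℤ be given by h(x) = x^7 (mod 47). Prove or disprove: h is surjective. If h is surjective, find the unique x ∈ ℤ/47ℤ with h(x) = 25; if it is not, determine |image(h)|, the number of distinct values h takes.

3

Since 47 is prime, the nonzero elements of ℤ/47ℤ form a cyclic group of order 46.
As gcd(7, 46) = 1, raising to the 7th power is a bijection on this group: if a^7 ≡ b^7 then (ab^{−1})^7 = 1, and the only element of order dividing gcd(7, 46) = 1 is 1, so a = b.
With h(0) = 0 this makes h injective on all of ℤ/47ℤ, hence bijective (finite equal-size domain and codomain). In particular h is surjective.
Since h is surjective, we find the preimage of 25. The inverse of x ↦ x^7 on (ℤ/47ℤ)^× is x ↦ x^33, because 7·33 = 231 = 5·46 + 1 ≡ 1 (mod 46) and x^{46} = 1 for x ≠ 0 (Fermat). So h⁻¹(25) = 25^33 mod 47.
Repeated squaring mod 47: 25^1 ≡ 25, 25^2 ≡ 25² = 625 ≡ 14, 25^4 ≡ 14² = 196 ≡ 8, 25^8 ≡ 8² = 64 ≡ 17, 25^16 ≡ 17² = 289 ≡ 7, 25^32 ≡ 7² = 49 ≡ 2. Since 33 = 32 + 1, 25^33 ≡ 2·25: 2·25 = 50 ≡ 3. So 25^33 ≡ 3 (mod 47).
Hence h⁻¹(25) = 3.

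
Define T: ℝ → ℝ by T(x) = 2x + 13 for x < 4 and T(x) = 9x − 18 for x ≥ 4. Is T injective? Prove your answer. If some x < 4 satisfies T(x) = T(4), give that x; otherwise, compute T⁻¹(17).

Both pieces are strictly increasing (slopes 2 and 9), so each is injective on its own interval.
The left piece maps (−∞, 4) onto (−∞, 21); the right piece maps [4, ∞) onto [18, ∞).
These images overlap. In particular T(4) = 18 (right piece), and solving 2x + 13 = 18 on the left piece gives x = 5/2 < 4.
So T(5/2) = T(4) with 5/2 ≠ 4, and T is not injective. This x = 5/2 is the requested value below 4.

5/2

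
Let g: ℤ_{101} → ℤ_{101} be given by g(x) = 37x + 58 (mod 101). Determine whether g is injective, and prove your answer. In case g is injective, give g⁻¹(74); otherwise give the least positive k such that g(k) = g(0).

25

By definition, g is injective when g(s) = g(t) forces s = t.
Suppose g(s) = g(t) in ℤ_{101}. Then 37s + 58 ≡ 37t + 58 (mod 101), therefore 37(s − t) ≡ 0 (mod 101).
Since gcd(37, 101) = 1, 37 is invertible modulo 101, therefore s − t ≡ 0 (mod 101), i.e. s = t.
Hence g is injective.
We now compute 37⁻¹ mod 101 explicitly. Euclid's algorithm: 101 = 2·37 + 27, 37 = 1·27 + 10, 27 = 2·10 + 7, 10 = 1·7 + 3, 7 = 2·3 + 1; back-substituting gives 1 = 71·37 − 26·101, so 37⁻¹ ≡ 71 (mod 101).
Since g is injective, we find g⁻¹(74): we need 37x ≡ 74 − 58 ≡ 16 (mod 101). Using 37⁻¹ = 71: x ≡ 71·16 = 1136 = 11·101 + 25, so x = 25.
Check: g(25) = 37·25 + 58 = 983 = 9·101 + 74 ≡ 74 (mod 101).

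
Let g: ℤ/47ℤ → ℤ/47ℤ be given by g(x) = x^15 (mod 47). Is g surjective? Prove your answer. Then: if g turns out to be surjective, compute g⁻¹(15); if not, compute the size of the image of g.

Since 47 is prime, the nonzero elements of ℤ/47ℤ form a cyclic group of order 46.
As gcd(15, 46) = 1, raising to the 15th power is a bijection on this group: if a^15 ≡ b^15 then (ab^{−1})^15 = 1, and the only element of order dividing gcd(15, 46) = 1 is 1, so a = b.
With g(0) = 0 this makes g injective on all of ℤ/47ℤ, hence bijective (finite equal-size domain and codomain). In particular g is surjective.
Since g is surjective, we find the preimage of 15. The inverse of x ↦ x^15 on (ℤ/47ℤ)^× is x ↦ x^43, because 15·43 = 645 = 14·46 + 1 ≡ 1 (mod 46) and x^{46} = 1 for x ≠ 0 (Fermat). So g⁻¹(15) = 15^43 mod 47.
Repeated squaring mod 47: 15^1 ≡ 15, 15^2 ≡ 15² = 225 ≡ 37, 15^4 ≡ 37² = 1369 ≡ 6, 15^8 ≡ 6² = 36, 15^16 ≡ 36² = 1296 ≡ 27, 15^32 ≡ 27² = 729 ≡ 24. Since 43 = 32 + 8 + 2 + 1, 15^43 ≡ 24·36·37·15: 24·36 = 864 ≡ 18, then 18·37 = 666 ≡ 8, then 8·15 = 120 ≡ 26. So 15^43 ≡ 26 (mod 47).
Hence g⁻¹(15) = 26.

26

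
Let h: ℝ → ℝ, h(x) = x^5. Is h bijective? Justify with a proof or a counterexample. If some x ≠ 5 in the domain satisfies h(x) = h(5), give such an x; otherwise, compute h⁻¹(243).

On ℝ, x ↦ x^5 is strictly increasing (injective) and for any y ∈ ℝ the 5th root y^{1/5} lies in ℝ (surjective). So h is bijective.
Since x ↦ x^5 is strictly increasing on ℝ, it is injective there, so no x ≠ 5 in the domain has h(x) = h(5). We therefore compute h⁻¹(243) = 243^{1/5} = 3 (indeed 3^5 = 243).

3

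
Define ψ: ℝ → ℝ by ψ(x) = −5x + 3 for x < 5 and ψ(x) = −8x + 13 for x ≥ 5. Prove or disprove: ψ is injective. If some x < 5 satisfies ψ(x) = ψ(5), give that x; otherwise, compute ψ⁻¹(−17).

4

Both pieces are strictly decreasing (slopes −5 and −8), so each is injective on its own interval.
The left piece maps (−∞, 5) onto (−22, ∞); the right piece maps [5, ∞) onto (−∞, −27].
These images are disjoint, so no value is attained by both pieces. Hence ψ is injective.
Because the two images are disjoint, no x < 5 has ψ(x) = ψ(5), so we compute ψ⁻¹(−17): −17 lies in (−22, ∞), so solve −5x + 3 = −17: x = (−17 − 3)/(−5) = 4.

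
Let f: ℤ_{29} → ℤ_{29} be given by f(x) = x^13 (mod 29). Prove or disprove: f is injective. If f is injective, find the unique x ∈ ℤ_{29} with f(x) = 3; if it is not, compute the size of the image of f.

Since 29 is prime, the nonzero elements of ℤ_{29} form a cyclic group of order 28.
As gcd(13, 28) = 1, raising to the 13th power is a bijection on this group: if u^13 ≡ v^13 then (uv^{−1})^13 = 1, and the only element of order dividing gcd(13, 28) = 1 is 1, so u = v.
With f(0) = 0 this makes f injective on all of ℤ_{29}, hence bijective (finite equal-size domain and codomain). In particular f is injective.
Since f is injective, we find the preimage of 3. The inverse of x ↦ x^13 on (ℤ_{29})^× is x ↦ x^13, because 13·13 = 169 = 6·28 + 1 ≡ 1 (mod 28) and x^{28} = 1 for x ≠ 0 (Fermat). So f⁻¹(3) = 3^13 mod 29.
Repeated squaring mod 29: 3^1 ≡ 3, 3^2 ≡ 3² = 9, 3^4 ≡ 9² = 81 ≡ 23, 3^8 ≡ 23² = 529 ≡ 7. Since 13 = 8 + 4 + 1, 3^13 ≡ 7·23·3: 7·23 = 161 ≡ 16, then 16·3 = 48 ≡ 19. So 3^13 ≡ 19 (mod 29).
Hence f⁻¹(3) = 19.

19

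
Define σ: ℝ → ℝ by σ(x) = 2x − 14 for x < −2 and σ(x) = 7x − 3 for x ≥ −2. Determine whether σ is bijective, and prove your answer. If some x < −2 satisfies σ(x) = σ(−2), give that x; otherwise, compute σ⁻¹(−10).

Both pieces are strictly increasing (slopes 2 and 7), so each is injective on its own interval.
The left piece maps (−∞, −2) onto (−∞, −18); the right piece maps [−2, ∞) onto [−17, ∞).
The images leave a gap (−18 has no preimage), so σ is not surjective, hence not bijective.
Because the two images are disjoint, no x < −2 has σ(x) = σ(−2), so we compute σ⁻¹(−10): −10 lies in [−17, ∞), so solve 7x − 3 = −10: x = (−10 + 3)/7 = −1.

-1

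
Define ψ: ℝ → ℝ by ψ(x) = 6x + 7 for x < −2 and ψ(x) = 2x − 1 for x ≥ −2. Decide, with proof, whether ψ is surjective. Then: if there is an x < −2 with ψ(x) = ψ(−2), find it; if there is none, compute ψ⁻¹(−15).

Both pieces are strictly increasing (slopes 6 and 2), so each is injective on its own interval.
The left piece maps (−∞, −2) onto (−∞, −5); the right piece maps [−2, ∞) onto [−5, ∞).
These images together cover ℝ, so ψ is surjective.
Because the two images are disjoint, no x < −2 has ψ(x) = ψ(−2), so we compute ψ⁻¹(−15): −15 lies in (−∞, −5), so solve 6x + 7 = −15: x = (−15 − 7)/6 = −11/3.

-11/3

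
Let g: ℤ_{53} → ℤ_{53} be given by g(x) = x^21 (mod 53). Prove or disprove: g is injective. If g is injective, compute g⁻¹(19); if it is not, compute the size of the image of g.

45

Since 53 is prime, the nonzero elements of ℤ_{53} form a cyclic group of order 52.
As gcd(21, 52) = 1, raising to the 21st power is a bijection on this group: if u^21 ≡ v^21 then (uv^{−1})^21 = 1, and the only element of order dividing gcd(21, 52) = 1 is 1, so u = v.
With g(0) = 0 this makes g injective on all of ℤ_{53}, hence bijective (finite equal-size domain and codomain). In particular g is injective.
Since g is injective, we find the preimage of 19. The inverse of x ↦ x^21 on (ℤ_{53})^× is x ↦ x^5, because 21·5 = 105 = 2·52 + 1 ≡ 1 (mod 52) and x^{52} = 1 for x ≠ 0 (Fermat). So g⁻¹(19) = 19^5 mod 53.
Repeated squaring mod 53: 19^1 ≡ 19, 19^2 ≡ 19² = 361 ≡ 43, 19^4 ≡ 43² = 1849 ≡ 47. Since 5 = 4 + 1, 19^5 ≡ 47·19: 47·19 = 893 ≡ 45. So 19^5 ≡ 45 (mod 53).
Hence g⁻¹(19) = 45.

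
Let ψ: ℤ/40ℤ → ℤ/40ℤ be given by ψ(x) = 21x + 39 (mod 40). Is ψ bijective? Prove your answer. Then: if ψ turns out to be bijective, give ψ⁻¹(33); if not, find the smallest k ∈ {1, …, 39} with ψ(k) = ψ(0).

If ψ(u) = ψ(v), then 21u ≡ 21v (mod 40). Because gcd(21, 40) = 1, we may cancel 21 to get u ≡ v (mod 40).
We now compute 21⁻¹ mod 40 explicitly. Euclid's algorithm: 40 = 1·21 + 19, 21 = 1·19 + 2, 19 = 9·2 + 1; back-substituting gives 1 = 21·21 − 11·40, so 21⁻¹ ≡ 21 (mod 40).
For any y ∈ ℤ/40ℤ, x = 21(y − 39) mod 40 satisfies ψ(x) = 21·21(y − 39) + 39 ≡ y (since 21·21 ≡ 1 mod 40). So every y has a preimage.
Therefore ψ is bijective.
Since ψ is bijective, we compute ψ⁻¹(33): solve 21x + 39 ≡ 33 (mod 40), i.e. 21x ≡ 34 (mod 40).
Multiplying by 21⁻¹ = 21 gives x ≡ 21·34 = 714 = 17·40 + 34 ≡ 34 (mod 40).
Check: ψ(34) = 21·34 + 39 = 753 = 18·40 + 33 ≡ 33 (mod 40).

34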